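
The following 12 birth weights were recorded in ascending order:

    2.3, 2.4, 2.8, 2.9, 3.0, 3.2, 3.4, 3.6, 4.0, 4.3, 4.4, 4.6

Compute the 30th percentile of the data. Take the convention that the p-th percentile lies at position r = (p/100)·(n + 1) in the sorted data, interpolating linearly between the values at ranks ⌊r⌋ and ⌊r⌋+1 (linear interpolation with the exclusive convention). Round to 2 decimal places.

2.89

n = 12.
r = (30/100)·(12 + 1) = 3.9.
Rank 3 is 2.8 and rank 4 is 2.9.
Interpolate: 2.8 + 0.9·(2.9 − 2.8) = 2.8 + 0.9·0.1 = 2.89.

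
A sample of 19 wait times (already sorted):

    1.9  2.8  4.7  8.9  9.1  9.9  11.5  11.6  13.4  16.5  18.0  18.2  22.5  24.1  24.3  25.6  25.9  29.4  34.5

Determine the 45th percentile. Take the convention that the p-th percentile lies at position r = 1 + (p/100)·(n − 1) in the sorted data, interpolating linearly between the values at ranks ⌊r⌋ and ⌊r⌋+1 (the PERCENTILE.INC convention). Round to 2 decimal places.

n = 19.
r = 1 + (45/100)·(19 − 1) = 1 + 8.1 = 9.1.
Rank 9 is 13.4 and rank 10 is 16.5.
Interpolate: 13.4 + 0.1·(16.5 − 13.4) = 13.4 + 0.1·3.1 = 13.71.

13.71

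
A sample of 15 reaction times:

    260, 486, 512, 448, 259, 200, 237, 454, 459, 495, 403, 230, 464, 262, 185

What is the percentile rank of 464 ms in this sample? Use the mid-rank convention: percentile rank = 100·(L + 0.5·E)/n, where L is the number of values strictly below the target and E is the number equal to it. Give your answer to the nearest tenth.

Sorted: 185, 200, 230, 237, 259, 260, 262, 403, 448, 454, 459, 464, 486, 495, 512.
Count below 464: L = 11; count equal: E = 1; n = 15.
Percentile rank = 100·(11 + 0.5·1)/15 = 100·11.5/15 = 76.67.

76.7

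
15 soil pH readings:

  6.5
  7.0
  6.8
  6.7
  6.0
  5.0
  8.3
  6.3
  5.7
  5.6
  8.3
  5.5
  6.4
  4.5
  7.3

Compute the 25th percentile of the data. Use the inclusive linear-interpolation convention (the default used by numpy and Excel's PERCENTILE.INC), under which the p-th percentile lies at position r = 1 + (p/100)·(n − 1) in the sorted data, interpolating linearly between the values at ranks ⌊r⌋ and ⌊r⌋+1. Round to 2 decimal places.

Sorted: 4.5, 5.0, 5.5, 5.6, 5.7, 6.0, 6.3, 6.4, 6.5, 6.7, 6.8, 7.0, 7.3, 8.3, 8.3.
n = 15.
r = 1 + (25/100)·(15 − 1) = 1 + 3.5 = 4.5.
Rank 4 is 5.6 and rank 5 is 5.7.
Interpolate: 5.6 + 0.5·(5.7 − 5.6) = 5.6 + 0.5·0.1 = 5.65.

5.65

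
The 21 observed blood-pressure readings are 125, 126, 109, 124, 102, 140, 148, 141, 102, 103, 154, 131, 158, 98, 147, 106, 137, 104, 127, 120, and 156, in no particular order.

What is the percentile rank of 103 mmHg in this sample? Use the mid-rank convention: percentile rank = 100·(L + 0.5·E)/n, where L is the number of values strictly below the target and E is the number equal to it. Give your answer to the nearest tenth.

16.7

Sorted: 98, 102, 102, 103, 104, 106, 109, 120, 124, 125, 126, 127, 131, 137, 140, 141, 147, 148, 154, 156, 158.
Count below 103: L = 3; count equal: E = 1; n = 21.
Percentile rank = 100·(3 + 0.5·1)/21 = 100·3.5/21 = 16.67.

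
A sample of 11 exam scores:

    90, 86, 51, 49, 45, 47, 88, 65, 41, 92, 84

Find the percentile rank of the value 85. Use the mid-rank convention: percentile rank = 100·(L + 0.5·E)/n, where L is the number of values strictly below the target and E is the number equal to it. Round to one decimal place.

Sorted: 41, 45, 47, 49, 51, 65, 84, 86, 88, 90, 92.
Count below 85: L = 7; count equal: E = 0; n = 11.
Percentile rank = 100·(7 + 0.5·0)/11 = 100·7/11 = 63.64.

63.6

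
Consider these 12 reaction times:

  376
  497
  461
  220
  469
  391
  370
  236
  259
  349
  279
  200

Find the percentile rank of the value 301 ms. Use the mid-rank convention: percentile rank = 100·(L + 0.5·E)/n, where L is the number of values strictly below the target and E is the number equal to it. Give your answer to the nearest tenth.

Sorted: 200, 220, 236, 259, 279, 349, 370, 376, 391, 461, 469, 497.
Count below 301: L = 5; count equal: E = 0; n = 12.
Percentile rank = 100·(5 + 0.5·0)/12 = 100·5/12 = 41.67.

41.7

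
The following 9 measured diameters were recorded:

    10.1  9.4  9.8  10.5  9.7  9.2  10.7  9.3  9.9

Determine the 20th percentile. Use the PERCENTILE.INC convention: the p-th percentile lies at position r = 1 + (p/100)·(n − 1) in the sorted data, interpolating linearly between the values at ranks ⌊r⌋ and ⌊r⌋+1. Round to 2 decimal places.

9.36

Sorted: 9.2, 9.3, 9.4, 9.7, 9.8, 9.9, 10.1, 10.5, 10.7.
n = 9.
r = 1 + (20/100)·(9 − 1) = 1 + 1.6 = 2.6.
Rank 2 is 9.3 and rank 3 is 9.4.
Interpolate: 9.3 + 0.6·(9.4 − 9.3) = 9.3 + 0.6·0.1 = 9.36.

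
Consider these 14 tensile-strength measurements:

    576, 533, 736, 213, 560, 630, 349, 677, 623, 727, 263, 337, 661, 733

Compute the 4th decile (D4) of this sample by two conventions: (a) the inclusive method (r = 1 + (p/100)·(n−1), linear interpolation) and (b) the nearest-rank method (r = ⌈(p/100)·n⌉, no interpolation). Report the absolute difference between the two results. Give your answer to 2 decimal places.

Sorted: 213, 263, 337, 349, 533, 560, 576, 623, 630, 661, 677, 727, 733, 736.
n = 14.
(a) r = 6.2; between ranks 6 (560) and 7 (576): 563.2.
(b) the nearest-rank method: rank 6 → 560.
|563.2 − 560| = 3.2.

3.20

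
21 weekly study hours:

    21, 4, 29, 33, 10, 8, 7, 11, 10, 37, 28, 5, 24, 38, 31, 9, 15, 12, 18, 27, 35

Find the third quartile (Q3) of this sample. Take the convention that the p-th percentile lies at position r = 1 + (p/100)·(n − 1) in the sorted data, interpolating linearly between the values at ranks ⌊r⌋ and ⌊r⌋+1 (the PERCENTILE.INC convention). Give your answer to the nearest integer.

29

Sorted: 4, 5, 7, 8, 9, 10, 10, 11, 12, 15, 18, 21, 24, 27, 28, 29, 31, 33, 35, 37, 38.
n = 21.
r = 1 + (75/100)·(21 − 1) = 1 + 15 = 16.
r is an integer, so P75 is the value at rank 16: 29.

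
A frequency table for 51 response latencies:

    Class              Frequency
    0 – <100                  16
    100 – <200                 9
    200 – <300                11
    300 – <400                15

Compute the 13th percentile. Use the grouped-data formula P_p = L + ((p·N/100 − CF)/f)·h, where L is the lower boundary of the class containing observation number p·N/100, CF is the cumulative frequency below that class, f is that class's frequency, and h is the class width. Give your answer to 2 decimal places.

N = 51; target position k = 13/100 · 51 = 6.63.
Cumulative frequencies: 16, 25, 36, 51.
Observation 6.63 falls in the class 0 – <100.
L = 0, CF = 0, f = 16, h = 100.
P13 = 0 + ((6.63 − 0)/16)·100 = 0 + 41.4375 = 41.4375.

41.44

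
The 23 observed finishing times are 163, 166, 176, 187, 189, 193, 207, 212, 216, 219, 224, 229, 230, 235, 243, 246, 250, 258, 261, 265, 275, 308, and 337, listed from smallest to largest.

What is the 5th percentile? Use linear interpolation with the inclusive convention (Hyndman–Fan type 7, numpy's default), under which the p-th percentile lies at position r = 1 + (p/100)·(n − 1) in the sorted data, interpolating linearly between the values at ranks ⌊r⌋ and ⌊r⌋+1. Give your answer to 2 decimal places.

n = 23.
r = 1 + (5/100)·(23 − 1) = 1 + 1.1 = 2.1.
Rank 2 is 166 and rank 3 is 176.
Interpolate: 166 + 0.1·(176 − 166) = 166 + 0.1·10 = 167.

167.00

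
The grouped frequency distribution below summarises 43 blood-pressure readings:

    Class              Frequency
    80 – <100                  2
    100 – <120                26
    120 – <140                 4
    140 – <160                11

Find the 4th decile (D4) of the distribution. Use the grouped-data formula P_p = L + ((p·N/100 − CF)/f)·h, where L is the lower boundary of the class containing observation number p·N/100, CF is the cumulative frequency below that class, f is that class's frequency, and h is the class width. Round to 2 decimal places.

N = 43; target position k = 40/100 · 43 = 17.2.
Cumulative frequencies: 2, 28, 32, 43.
Observation 17.2 falls in the class 100 – <120.
L = 100, CF = 2, f = 26, h = 20.
P40 = 100 + ((17.2 − 2)/26)·20 = 100 + 11.6923 = 111.692.

111.69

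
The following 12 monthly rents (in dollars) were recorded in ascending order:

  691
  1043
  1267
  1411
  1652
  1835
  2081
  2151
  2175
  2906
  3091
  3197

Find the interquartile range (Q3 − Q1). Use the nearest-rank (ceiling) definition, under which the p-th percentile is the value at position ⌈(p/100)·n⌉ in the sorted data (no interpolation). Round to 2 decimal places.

908.00

n = 12.
P25: rank ⌈25/100·12⌉ = 3 → 1267.
P75: rank ⌈75/100·12⌉ = 9 → 2175.
Difference: 2175 − 1267 = 908.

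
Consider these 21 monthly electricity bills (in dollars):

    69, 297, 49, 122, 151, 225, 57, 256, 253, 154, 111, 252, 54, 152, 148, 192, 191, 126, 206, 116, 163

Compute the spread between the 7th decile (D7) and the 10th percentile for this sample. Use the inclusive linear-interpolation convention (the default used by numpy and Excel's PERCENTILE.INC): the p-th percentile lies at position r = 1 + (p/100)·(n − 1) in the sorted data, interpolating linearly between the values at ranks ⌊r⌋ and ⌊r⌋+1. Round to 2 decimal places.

Sorted: 49, 54, 57, 69, 111, 116, 122, 126, 148, 151, 152, 154, 163, 191, 192, 206, 225, 252, 253, 256, 297.
n = 21.
P10: r = 3 (integer) → 57.
P70: r = 15 (integer) → 192.
Difference: 192 − 57 = 135.

135.00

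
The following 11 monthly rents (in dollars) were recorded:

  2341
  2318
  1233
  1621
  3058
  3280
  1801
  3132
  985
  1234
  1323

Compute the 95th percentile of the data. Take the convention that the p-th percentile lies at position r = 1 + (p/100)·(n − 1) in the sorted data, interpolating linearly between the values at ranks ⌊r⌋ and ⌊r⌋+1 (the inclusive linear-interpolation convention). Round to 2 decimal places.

Sorted: 985, 1233, 1234, 1323, 1621, 1801, 2318, 2341, 3058, 3132, 3280.
n = 11.
r = 1 + (95/100)·(11 − 1) = 1 + 9.5 = 10.5.
Rank 10 is 3132 and rank 11 is 3280.
Interpolate: 3132 + 0.5·(3280 − 3132) = 3132 + 0.5·148 = 3206.

3206.00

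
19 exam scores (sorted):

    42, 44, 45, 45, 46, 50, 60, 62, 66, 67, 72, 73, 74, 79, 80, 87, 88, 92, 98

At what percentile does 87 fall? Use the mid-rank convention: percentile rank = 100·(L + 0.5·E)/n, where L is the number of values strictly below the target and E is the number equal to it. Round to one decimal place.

Count below 87: L = 15; count equal: E = 1; n = 19.
Percentile rank = 100·(15 + 0.5·1)/19 = 100·15.5/19 = 81.58.

81.6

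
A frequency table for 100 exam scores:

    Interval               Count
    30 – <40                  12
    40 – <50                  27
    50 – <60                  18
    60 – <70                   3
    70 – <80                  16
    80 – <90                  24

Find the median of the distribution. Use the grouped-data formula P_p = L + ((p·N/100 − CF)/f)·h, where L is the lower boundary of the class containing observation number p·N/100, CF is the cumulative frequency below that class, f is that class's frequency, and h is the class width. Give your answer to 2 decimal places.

N = 100; target position k = 50/100 · 100 = 50.
Cumulative frequencies: 12, 39, 57, 60, 76, 100.
Observation 50 falls in the class 50 – <60.
L = 50, CF = 39, f = 18, h = 10.
P50 = 50 + ((50 − 39)/18)·10 = 50 + 6.11111 = 56.1111.

56.11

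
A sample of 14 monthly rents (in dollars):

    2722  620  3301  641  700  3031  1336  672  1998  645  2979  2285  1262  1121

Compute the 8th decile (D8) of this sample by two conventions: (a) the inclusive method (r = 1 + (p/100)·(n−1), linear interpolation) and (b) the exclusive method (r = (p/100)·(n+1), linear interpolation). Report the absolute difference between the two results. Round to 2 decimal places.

Sorted: 620, 641, 645, 672, 700, 1121, 1262, 1336, 1998, 2285, 2722, 2979, 3031, 3301.
n = 14.
(a) r = 11.4; between ranks 11 (2722) and 12 (2979): 2824.8.
(b) r = 12 → value at rank 12 = 2979.
|2824.8 − 2979| = 154.2.

154.20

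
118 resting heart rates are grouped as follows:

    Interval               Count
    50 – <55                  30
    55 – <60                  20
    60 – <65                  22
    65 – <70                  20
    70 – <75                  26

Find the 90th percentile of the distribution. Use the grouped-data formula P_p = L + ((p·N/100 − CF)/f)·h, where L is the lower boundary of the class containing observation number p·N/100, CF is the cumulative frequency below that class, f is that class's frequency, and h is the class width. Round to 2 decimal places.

72.73

N = 118; target position k = 90/100 · 118 = 106.2.
Cumulative frequencies: 30, 50, 72, 92, 118.
Observation 106.2 falls in the class 70 – <75.
L = 70, CF = 92, f = 26, h = 5.
P90 = 70 + ((106.2 − 92)/26)·5 = 70 + 2.73077 = 72.7308.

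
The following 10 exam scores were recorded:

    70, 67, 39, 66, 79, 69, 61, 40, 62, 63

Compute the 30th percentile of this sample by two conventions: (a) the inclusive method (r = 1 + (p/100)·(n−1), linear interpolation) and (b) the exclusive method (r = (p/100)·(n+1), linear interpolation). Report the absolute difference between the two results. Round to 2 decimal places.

0.40

Sorted: 39, 40, 61, 62, 63, 66, 67, 69, 70, 79.
n = 10.
(a) r = 3.7; between ranks 3 (61) and 4 (62): 61.7.
(b) r = 3.3; between ranks 3 (61) and 4 (62): 61.3.
|61.7 − 61.3| = 0.4.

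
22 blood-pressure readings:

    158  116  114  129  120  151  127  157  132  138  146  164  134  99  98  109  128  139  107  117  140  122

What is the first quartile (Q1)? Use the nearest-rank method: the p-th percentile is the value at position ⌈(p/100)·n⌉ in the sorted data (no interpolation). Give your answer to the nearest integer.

Sorted: 98, 99, 107, 109, 114, 116, 117, 120, 122, 127, 128, 129, 132, 134, 138, 139, 140, 146, 151, 157, 158, 164.
n = 22.
Position = ⌈25/100 · 22⌉ = ⌈5.5⌉ = 6.
The value at rank 6 is 116.

116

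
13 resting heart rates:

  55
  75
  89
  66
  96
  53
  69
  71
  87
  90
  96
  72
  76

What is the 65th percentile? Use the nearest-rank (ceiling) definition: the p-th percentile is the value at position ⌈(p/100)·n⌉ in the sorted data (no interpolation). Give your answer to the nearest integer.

Sorted: 53, 55, 66, 69, 71, 72, 75, 76, 87, 89, 90, 96, 96.
n = 13.
Position = ⌈65/100 · 13⌉ = ⌈8.45⌉ = 9.
The value at rank 9 is 87.

87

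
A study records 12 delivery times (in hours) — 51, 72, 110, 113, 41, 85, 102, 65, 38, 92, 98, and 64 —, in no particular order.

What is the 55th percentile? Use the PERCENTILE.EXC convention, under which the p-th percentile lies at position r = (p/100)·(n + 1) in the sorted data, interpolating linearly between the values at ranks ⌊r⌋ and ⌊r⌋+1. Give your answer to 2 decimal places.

86.05

Sorted: 38, 41, 51, 64, 65, 72, 85, 92, 98, 102, 110, 113.
n = 12.
r = (55/100)·(12 + 1) = 7.15.
Rank 7 is 85 and rank 8 is 92.
Interpolate: 85 + 0.15·(92 − 85) = 85 + 0.15·7 = 86.05.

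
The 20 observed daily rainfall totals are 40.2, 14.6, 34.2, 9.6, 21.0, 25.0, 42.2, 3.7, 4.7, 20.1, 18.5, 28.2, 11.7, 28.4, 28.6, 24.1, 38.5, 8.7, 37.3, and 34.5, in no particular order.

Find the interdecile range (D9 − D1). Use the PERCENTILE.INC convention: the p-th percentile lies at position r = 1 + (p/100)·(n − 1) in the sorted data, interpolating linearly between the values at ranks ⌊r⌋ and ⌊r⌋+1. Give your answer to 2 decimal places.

30.37

Sorted: 3.7, 4.7, 8.7, 9.6, 11.7, 14.6, 18.5, 20.1, 21.0, 24.1, 25.0, 28.2, 28.4, 28.6, 34.2, 34.5, 37.3, 38.5, 40.2, 42.2.
n = 20.
P10: r = 2.9; ranks 2–3 are 4.7, 8.7; interpolating gives 8.3.
P90: r = 18.1; ranks 18–19 are 38.5, 40.2; interpolating gives 38.67.
Difference: 38.67 − 8.3 = 30.37.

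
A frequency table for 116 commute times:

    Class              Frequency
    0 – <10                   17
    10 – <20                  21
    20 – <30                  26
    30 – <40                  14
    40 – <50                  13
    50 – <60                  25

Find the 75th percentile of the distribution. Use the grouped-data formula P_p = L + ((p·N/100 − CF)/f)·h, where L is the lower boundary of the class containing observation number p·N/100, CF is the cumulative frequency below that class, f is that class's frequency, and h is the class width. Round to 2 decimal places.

46.92

N = 116; target position k = 75/100 · 116 = 87.
Cumulative frequencies: 17, 38, 64, 78, 91, 116.
Observation 87 falls in the class 40 – <50.
L = 40, CF = 78, f = 13, h = 10.
P75 = 40 + ((87 − 78)/13)·10 = 40 + 6.92308 = 46.9231.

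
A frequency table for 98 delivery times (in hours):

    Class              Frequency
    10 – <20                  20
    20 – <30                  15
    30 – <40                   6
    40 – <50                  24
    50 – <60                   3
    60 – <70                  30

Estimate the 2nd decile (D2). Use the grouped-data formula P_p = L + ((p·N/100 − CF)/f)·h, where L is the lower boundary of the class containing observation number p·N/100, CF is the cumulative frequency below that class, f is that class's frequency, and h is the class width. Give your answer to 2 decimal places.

19.80

N = 98; target position k = 20/100 · 98 = 19.6.
Cumulative frequencies: 20, 35, 41, 65, 68, 98.
Observation 19.6 falls in the class 10 – <20.
L = 10, CF = 0, f = 20, h = 10.
P20 = 10 + ((19.6 − 0)/20)·10 = 10 + 9.8 = 19.8.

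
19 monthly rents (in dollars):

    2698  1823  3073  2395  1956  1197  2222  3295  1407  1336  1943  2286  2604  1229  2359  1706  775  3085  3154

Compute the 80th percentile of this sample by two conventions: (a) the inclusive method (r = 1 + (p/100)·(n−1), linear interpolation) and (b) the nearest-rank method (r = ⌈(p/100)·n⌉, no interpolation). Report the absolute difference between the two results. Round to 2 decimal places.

Sorted: 775, 1197, 1229, 1336, 1407, 1706, 1823, 1943, 1956, 2222, 2286, 2359, 2395, 2604, 2698, 3073, 3085, 3154, 3295.
n = 19.
(a) r = 15.4; between ranks 15 (2698) and 16 (3073): 2848.
(b) the nearest-rank method: rank 16 → 3073.
|2848 − 3073| = 225.

225.00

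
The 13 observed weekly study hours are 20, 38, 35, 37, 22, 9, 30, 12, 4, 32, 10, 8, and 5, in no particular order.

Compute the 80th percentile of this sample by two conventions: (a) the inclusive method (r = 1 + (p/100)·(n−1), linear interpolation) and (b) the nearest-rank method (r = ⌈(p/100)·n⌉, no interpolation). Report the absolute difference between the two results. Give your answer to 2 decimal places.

1.20

Sorted: 4, 5, 8, 9, 10, 12, 20, 22, 30, 32, 35, 37, 38.
n = 13.
(a) r = 10.6; between ranks 10 (32) and 11 (35): 33.8.
(b) the nearest-rank method: rank 11 → 35.
|33.8 − 35| = 1.2.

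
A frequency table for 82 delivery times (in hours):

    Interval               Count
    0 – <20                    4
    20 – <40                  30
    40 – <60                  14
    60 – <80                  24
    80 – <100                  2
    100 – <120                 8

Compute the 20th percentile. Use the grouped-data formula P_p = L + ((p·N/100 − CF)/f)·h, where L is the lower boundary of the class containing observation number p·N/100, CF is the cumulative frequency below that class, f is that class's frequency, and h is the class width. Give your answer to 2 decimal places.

28.27

N = 82; target position k = 20/100 · 82 = 16.4.
Cumulative frequencies: 4, 34, 48, 72, 74, 82.
Observation 16.4 falls in the class 20 – <40.
L = 20, CF = 4, f = 30, h = 20.
P20 = 20 + ((16.4 − 4)/30)·20 = 20 + 8.26667 = 28.2667.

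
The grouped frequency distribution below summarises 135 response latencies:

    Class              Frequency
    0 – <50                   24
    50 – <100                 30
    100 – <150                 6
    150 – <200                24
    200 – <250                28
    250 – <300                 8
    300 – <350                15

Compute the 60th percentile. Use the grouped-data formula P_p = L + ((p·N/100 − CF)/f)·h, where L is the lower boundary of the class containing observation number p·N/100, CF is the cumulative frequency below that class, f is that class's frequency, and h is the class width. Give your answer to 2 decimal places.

N = 135; target position k = 60/100 · 135 = 81.
Cumulative frequencies: 24, 54, 60, 84, 112, 120, 135.
Observation 81 falls in the class 150 – <200.
L = 150, CF = 60, f = 24, h = 50.
P60 = 150 + ((81 − 60)/24)·50 = 150 + 43.75 = 193.75.

193.75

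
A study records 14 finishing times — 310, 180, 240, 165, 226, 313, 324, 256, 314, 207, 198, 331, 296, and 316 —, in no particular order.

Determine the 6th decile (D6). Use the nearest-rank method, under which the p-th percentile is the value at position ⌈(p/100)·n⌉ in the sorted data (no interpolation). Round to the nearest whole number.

Sorted: 165, 180, 198, 207, 226, 240, 256, 296, 310, 313, 314, 316, 324, 331.
n = 14.
Position = ⌈60/100 · 14⌉ = ⌈8.4⌉ = 9.
The value at rank 9 is 310.

310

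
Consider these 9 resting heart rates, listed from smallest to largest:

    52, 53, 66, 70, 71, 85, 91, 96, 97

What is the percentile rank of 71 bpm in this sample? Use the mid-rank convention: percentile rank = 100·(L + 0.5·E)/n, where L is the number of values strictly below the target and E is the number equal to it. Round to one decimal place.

Count below 71: L = 4; count equal: E = 1; n = 9.
Percentile rank = 100·(4 + 0.5·1)/9 = 100·4.5/9 = 50.

50.0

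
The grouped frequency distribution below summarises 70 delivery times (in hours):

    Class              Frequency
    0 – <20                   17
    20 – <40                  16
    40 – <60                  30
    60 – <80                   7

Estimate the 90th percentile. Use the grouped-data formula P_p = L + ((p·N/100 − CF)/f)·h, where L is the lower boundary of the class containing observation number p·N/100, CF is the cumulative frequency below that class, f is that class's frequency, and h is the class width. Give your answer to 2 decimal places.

N = 70; target position k = 90/100 · 70 = 63.
Cumulative frequencies: 17, 33, 63, 70.
Observation 63 falls in the class 40 – <60.
L = 40, CF = 33, f = 30, h = 20.
P90 = 40 + ((63 − 33)/30)·20 = 40 + 20 = 60.

60.00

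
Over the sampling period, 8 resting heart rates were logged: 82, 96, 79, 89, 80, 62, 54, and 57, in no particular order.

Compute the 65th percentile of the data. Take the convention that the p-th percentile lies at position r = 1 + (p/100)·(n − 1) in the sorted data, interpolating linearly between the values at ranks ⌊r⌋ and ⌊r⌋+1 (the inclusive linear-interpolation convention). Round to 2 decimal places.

Sorted: 54, 57, 62, 79, 80, 82, 89, 96.
n = 8.
r = 1 + (65/100)·(8 − 1) = 1 + 4.55 = 5.55.
Rank 5 is 80 and rank 6 is 82.
Interpolate: 80 + 0.55·(82 − 80) = 80 + 0.55·2 = 81.1.

81.10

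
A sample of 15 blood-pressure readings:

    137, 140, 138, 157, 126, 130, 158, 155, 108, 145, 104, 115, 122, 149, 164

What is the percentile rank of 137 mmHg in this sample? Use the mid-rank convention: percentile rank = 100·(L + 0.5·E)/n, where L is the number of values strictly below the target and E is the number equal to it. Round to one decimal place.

43.3

Sorted: 104, 108, 115, 122, 126, 130, 137, 138, 140, 145, 149, 155, 157, 158, 164.
Count below 137: L = 6; count equal: E = 1; n = 15.
Percentile rank = 100·(6 + 0.5·1)/15 = 100·6.5/15 = 43.33.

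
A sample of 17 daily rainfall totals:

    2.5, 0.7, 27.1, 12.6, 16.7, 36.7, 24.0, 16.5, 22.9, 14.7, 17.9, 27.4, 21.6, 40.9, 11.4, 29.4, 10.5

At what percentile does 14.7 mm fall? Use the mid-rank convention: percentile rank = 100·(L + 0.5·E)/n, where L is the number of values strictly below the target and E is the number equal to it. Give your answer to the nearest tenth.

Sorted: 0.7, 2.5, 10.5, 11.4, 12.6, 14.7, 16.5, 16.7, 17.9, 21.6, 22.9, 24.0, 27.1, 27.4, 29.4, 36.7, 40.9.
Count below 14.7: L = 5; count equal: E = 1; n = 17.
Percentile rank = 100·(5 + 0.5·1)/17 = 100·5.5/17 = 32.35.

32.4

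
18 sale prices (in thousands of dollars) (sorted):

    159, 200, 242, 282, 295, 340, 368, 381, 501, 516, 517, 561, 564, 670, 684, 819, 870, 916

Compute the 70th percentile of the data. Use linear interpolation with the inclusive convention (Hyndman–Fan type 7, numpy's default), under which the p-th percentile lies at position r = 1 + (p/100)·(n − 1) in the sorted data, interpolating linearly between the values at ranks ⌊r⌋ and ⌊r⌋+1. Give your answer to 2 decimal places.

n = 18.
r = 1 + (70/100)·(18 − 1) = 1 + 11.9 = 12.9.
Rank 12 is 561 and rank 13 is 564.
Interpolate: 561 + 0.9·(564 − 561) = 561 + 0.9·3 = 563.7.

563.70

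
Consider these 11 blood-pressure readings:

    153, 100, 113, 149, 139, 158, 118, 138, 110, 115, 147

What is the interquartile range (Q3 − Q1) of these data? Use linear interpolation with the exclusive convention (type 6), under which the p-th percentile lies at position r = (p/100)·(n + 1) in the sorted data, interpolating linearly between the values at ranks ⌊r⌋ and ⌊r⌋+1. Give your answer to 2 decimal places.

Sorted: 100, 110, 113, 115, 118, 138, 139, 147, 149, 153, 158.
n = 11.
P25: r = 3 (integer) → 113.
P75: r = 9 (integer) → 149.
Difference: 149 − 113 = 36.

36.00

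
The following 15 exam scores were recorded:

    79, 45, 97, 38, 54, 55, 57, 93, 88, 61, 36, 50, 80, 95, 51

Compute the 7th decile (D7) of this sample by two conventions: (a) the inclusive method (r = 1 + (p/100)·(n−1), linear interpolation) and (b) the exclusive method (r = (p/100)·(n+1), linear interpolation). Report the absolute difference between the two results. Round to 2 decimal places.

Sorted: 36, 38, 45, 50, 51, 54, 55, 57, 61, 79, 80, 88, 93, 95, 97.
n = 15.
(a) r = 10.8; between ranks 10 (79) and 11 (80): 79.8.
(b) r = 11.2; between ranks 11 (80) and 12 (88): 81.6.
|79.8 − 81.6| = 1.8.

1.80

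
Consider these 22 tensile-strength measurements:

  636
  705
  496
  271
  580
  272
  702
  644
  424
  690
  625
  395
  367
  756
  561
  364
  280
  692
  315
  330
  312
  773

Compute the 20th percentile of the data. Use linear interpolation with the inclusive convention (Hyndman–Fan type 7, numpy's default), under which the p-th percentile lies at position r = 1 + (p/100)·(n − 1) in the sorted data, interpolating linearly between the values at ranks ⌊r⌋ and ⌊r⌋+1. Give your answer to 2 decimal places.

Sorted: 271, 272, 280, 312, 315, 330, 364, 367, 395, 424, 496, 561, 580, 625, 636, 644, 690, 692, 702, 705, 756, 773.
n = 22.
r = 1 + (20/100)·(22 − 1) = 1 + 4.2 = 5.2.
Rank 5 is 315 and rank 6 is 330.
Interpolate: 315 + 0.2·(330 − 315) = 315 + 0.2·15 = 318.

318.00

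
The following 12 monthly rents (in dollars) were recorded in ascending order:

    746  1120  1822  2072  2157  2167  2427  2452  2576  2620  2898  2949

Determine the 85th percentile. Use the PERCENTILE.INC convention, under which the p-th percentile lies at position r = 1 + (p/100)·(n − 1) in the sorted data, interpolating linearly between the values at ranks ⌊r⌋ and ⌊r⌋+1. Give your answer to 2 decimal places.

n = 12.
r = 1 + (85/100)·(12 − 1) = 1 + 9.35 = 10.35.
Rank 10 is 2620 and rank 11 is 2898.
Interpolate: 2620 + 0.35·(2898 − 2620) = 2620 + 0.35·278 = 2717.3.

2717.30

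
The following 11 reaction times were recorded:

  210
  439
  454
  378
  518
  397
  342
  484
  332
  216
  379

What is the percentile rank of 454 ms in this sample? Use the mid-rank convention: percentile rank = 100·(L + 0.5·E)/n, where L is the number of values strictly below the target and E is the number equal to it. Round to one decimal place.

Sorted: 210, 216, 332, 342, 378, 379, 397, 439, 454, 484, 518.
Count below 454: L = 8; count equal: E = 1; n = 11.
Percentile rank = 100·(8 + 0.5·1)/11 = 100·8.5/11 = 77.27.

77.3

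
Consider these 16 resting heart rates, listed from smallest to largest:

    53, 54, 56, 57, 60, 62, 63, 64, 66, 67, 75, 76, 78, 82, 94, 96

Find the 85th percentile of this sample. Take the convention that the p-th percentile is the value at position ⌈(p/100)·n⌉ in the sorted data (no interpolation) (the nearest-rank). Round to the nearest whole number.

82

n = 16.
Position = ⌈85/100 · 16⌉ = ⌈13.6⌉ = 14.
The value at rank 14 is 82.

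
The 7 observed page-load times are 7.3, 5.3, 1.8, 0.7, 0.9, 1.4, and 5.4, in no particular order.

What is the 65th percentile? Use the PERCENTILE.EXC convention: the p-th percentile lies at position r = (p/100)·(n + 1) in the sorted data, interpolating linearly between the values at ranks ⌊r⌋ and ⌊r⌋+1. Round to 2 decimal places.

5.32

Sorted: 0.7, 0.9, 1.4, 1.8, 5.3, 5.4, 7.3.
n = 7.
r = (65/100)·(7 + 1) = 5.2.
Rank 5 is 5.3 and rank 6 is 5.4.
Interpolate: 5.3 + 0.2·(5.4 − 5.3) = 5.3 + 0.2·0.1 = 5.32.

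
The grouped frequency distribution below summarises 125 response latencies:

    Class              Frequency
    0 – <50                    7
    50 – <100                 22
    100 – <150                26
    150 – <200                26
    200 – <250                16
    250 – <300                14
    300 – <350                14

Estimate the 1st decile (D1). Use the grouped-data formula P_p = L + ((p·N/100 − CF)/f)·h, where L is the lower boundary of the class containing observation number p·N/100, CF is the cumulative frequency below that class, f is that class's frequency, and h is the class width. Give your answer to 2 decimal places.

N = 125; target position k = 10/100 · 125 = 12.5.
Cumulative frequencies: 7, 29, 55, 81, 97, 111, 125.
Observation 12.5 falls in the class 50 – <100.
L = 50, CF = 7, f = 22, h = 50.
P10 = 50 + ((12.5 − 7)/22)·50 = 50 + 12.5 = 62.5.

62.50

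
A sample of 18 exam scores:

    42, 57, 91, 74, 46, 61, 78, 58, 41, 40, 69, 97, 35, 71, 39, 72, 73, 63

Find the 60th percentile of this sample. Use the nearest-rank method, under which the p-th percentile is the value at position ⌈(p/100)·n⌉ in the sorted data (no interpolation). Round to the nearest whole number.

69

Sorted: 35, 39, 40, 41, 42, 46, 57, 58, 61, 63, 69, 71, 72, 73, 74, 78, 91, 97.
n = 18.
Position = ⌈60/100 · 18⌉ = ⌈10.8⌉ = 11.
The value at rank 11 is 69.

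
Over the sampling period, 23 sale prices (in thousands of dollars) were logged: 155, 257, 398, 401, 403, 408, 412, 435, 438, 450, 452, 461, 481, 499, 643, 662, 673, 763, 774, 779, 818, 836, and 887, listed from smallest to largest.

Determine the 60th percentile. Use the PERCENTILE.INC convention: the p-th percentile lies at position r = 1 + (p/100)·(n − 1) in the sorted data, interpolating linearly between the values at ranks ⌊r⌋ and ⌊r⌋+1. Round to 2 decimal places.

527.80

n = 23.
r = 1 + (60/100)·(23 − 1) = 1 + 13.2 = 14.2.
Rank 14 is 499 and rank 15 is 643.
Interpolate: 499 + 0.2·(643 − 499) = 499 + 0.2·144 = 527.8.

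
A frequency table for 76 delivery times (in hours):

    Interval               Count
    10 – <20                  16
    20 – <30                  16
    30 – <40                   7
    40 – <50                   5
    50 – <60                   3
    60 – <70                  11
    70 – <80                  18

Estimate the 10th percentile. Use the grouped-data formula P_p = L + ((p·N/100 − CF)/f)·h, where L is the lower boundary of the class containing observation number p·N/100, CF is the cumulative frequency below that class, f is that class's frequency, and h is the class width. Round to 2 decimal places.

14.75

N = 76; target position k = 10/100 · 76 = 7.6.
Cumulative frequencies: 16, 32, 39, 44, 47, 58, 76.
Observation 7.6 falls in the class 10 – <20.
L = 10, CF = 0, f = 16, h = 10.
P10 = 10 + ((7.6 − 0)/16)·10 = 10 + 4.75 = 14.75.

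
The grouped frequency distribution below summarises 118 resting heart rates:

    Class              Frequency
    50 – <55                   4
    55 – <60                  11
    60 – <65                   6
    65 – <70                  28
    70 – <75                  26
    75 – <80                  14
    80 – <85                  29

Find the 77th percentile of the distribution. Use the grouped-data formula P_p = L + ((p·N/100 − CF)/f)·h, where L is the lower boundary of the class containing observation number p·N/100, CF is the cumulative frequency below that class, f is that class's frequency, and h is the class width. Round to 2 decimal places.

80.32

N = 118; target position k = 77/100 · 118 = 90.86.
Cumulative frequencies: 4, 15, 21, 49, 75, 89, 118.
Observation 90.86 falls in the class 80 – <85.
L = 80, CF = 89, f = 29, h = 5.
P77 = 80 + ((90.86 − 89)/29)·5 = 80 + 0.32069 = 80.3207.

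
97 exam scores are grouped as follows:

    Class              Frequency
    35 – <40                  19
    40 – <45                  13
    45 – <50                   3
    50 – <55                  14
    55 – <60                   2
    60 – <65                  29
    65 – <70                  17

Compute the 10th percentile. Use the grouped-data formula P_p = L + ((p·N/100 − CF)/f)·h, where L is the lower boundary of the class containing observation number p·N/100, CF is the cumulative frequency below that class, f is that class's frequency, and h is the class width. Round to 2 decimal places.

N = 97; target position k = 10/100 · 97 = 9.7.
Cumulative frequencies: 19, 32, 35, 49, 51, 80, 97.
Observation 9.7 falls in the class 35 – <40.
L = 35, CF = 0, f = 19, h = 5.
P10 = 35 + ((9.7 − 0)/19)·5 = 35 + 2.55263 = 37.5526.

37.55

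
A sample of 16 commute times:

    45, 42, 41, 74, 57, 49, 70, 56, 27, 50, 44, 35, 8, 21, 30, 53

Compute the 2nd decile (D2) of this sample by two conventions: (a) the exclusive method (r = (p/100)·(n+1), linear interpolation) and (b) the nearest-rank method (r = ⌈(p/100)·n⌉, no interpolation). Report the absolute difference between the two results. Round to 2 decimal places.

Sorted: 8, 21, 27, 30, 35, 41, 42, 44, 45, 49, 50, 53, 56, 57, 70, 74.
n = 16.
(a) r = 3.4; between ranks 3 (27) and 4 (30): 28.2.
(b) the nearest-rank method: rank 4 → 30.
|28.2 − 30| = 1.8.

1.80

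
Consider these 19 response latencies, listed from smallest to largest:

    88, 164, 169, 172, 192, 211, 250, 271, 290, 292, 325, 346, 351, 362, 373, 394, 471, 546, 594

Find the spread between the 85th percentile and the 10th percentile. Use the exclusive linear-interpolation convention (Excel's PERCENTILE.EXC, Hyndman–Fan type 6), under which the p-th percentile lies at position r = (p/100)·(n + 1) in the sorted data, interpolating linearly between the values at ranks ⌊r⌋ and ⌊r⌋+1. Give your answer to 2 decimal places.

n = 19.
P10: r = 2 (integer) → 164.
P85: r = 17 (integer) → 471.
Difference: 471 − 164 = 307.

307.00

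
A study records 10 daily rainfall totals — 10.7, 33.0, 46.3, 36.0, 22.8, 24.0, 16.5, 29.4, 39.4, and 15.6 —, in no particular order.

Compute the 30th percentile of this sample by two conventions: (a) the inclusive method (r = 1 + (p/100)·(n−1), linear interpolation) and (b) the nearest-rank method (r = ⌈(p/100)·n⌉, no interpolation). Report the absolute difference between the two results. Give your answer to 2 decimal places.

Sorted: 10.7, 15.6, 16.5, 22.8, 24.0, 29.4, 33.0, 36.0, 39.4, 46.3.
n = 10.
(a) r = 3.7; between ranks 3 (16.5) and 4 (22.8): 20.91.
(b) the nearest-rank method: rank 3 → 16.5.
|20.91 − 16.5| = 4.41.

4.41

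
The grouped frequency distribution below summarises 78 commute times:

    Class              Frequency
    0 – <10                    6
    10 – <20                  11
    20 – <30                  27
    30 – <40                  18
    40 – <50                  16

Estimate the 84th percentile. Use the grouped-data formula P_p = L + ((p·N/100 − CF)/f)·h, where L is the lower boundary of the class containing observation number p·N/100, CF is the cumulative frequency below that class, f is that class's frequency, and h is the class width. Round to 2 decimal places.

42.20

N = 78; target position k = 84/100 · 78 = 65.52.
Cumulative frequencies: 6, 17, 44, 62, 78.
Observation 65.52 falls in the class 40 – <50.
L = 40, CF = 62, f = 16, h = 10.
P84 = 40 + ((65.52 − 62)/16)·10 = 40 + 2.2 = 42.2.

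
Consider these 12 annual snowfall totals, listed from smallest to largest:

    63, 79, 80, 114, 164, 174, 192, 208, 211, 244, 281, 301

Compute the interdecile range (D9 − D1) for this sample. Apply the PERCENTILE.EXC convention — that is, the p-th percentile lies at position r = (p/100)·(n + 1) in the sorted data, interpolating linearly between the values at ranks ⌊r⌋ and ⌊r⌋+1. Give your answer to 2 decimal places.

n = 12.
P10: r = 1.3; ranks 1–2 are 63, 79; interpolating gives 67.8.
P90: r = 11.7; ranks 11–12 are 281, 301; interpolating gives 295.
Difference: 295 − 67.8 = 227.2.

227.20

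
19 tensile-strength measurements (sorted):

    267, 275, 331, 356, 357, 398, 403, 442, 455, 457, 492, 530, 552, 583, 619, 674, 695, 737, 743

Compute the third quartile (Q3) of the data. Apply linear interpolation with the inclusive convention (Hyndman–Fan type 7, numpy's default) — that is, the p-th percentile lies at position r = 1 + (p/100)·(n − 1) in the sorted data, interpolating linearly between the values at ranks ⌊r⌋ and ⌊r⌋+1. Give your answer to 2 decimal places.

601.00

n = 19.
r = 1 + (75/100)·(19 − 1) = 1 + 13.5 = 14.5.
Rank 14 is 583 and rank 15 is 619.
Interpolate: 583 + 0.5·(619 − 583) = 583 + 0.5·36 = 601.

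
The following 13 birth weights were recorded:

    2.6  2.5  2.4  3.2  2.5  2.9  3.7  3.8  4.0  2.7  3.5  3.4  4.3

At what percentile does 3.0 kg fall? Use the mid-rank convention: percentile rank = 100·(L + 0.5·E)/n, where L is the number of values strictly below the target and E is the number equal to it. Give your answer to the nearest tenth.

46.2

Sorted: 2.4, 2.5, 2.5, 2.6, 2.7, 2.9, 3.2, 3.4, 3.5, 3.7, 3.8, 4.0, 4.3.
Count below 3.0: L = 6; count equal: E = 0; n = 13.
Percentile rank = 100·(6 + 0.5·0)/13 = 100·6/13 = 46.15.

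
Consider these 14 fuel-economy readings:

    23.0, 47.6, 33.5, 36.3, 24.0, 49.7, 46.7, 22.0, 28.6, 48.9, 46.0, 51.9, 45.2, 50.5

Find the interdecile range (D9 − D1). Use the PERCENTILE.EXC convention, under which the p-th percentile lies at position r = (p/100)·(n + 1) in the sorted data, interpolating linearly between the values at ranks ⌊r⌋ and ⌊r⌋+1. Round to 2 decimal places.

Sorted: 22.0, 23.0, 24.0, 28.6, 33.5, 36.3, 45.2, 46.0, 46.7, 47.6, 48.9, 49.7, 50.5, 51.9.
n = 14.
P10: r = 1.5; ranks 1–2 are 22.0, 23.0; interpolating gives 22.5.
P90: r = 13.5; ranks 13–14 are 50.5, 51.9; interpolating gives 51.2.
Difference: 51.2 − 22.5 = 28.7.

28.70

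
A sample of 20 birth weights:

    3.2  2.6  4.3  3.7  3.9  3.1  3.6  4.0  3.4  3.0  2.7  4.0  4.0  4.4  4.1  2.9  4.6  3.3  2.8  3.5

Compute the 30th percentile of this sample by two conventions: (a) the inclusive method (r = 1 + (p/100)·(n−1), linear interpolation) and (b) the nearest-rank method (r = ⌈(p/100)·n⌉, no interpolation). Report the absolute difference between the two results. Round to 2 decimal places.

Sorted: 2.6, 2.7, 2.8, 2.9, 3.0, 3.1, 3.2, 3.3, 3.4, 3.5, 3.6, 3.7, 3.9, 4.0, 4.0, 4.0, 4.1, 4.3, 4.4, 4.6.
n = 20.
(a) r = 6.7; between ranks 6 (3.1) and 7 (3.2): 3.17.
(b) the nearest-rank method: rank 6 → 3.1.
|3.17 − 3.1| = 0.07.

0.07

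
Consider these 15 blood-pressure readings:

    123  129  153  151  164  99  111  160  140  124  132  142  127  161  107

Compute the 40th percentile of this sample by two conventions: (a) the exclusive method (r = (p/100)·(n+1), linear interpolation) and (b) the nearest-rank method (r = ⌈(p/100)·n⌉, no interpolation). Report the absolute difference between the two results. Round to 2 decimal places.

Sorted: 99, 107, 111, 123, 124, 127, 129, 132, 140, 142, 151, 153, 160, 161, 164.
n = 15.
(a) r = 6.4; between ranks 6 (127) and 7 (129): 127.8.
(b) the nearest-rank method: rank 6 → 127.
|127.8 − 127| = 0.8.

0.80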